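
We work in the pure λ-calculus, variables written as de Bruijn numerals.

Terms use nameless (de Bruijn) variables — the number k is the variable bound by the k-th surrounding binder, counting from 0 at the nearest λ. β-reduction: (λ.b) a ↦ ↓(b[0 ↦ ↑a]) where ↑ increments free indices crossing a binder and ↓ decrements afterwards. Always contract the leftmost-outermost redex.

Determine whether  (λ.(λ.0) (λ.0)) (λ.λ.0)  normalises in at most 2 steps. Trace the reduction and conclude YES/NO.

Answer: YES — reaches normal form λ.0 in 2 ≤ 2 steps

Reduction:
  start: (λ.(λ.0) (λ.0)) (λ.λ.0)
  →1  (λ.0) (λ.0)
  →2  λ.0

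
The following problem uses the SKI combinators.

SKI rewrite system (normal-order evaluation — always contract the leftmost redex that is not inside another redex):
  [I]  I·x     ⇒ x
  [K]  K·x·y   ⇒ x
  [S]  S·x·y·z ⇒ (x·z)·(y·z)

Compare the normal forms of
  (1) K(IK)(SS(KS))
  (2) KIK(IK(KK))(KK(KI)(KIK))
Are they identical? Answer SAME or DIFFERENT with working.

Term A:
  start: K(IK)(SS(KS))
  →1  IK
  →2  K

Term B:
  start: KIK(IK(KK))(KK(KI)(KIK))
  →1  I(IK(KK))(KK(KI)(KIK))
  →2  IK(KK)(KK(KI)(KIK))
  →3  K(KK)(KK(KI)(KIK))
  →4  KK

Answer: DIFFERENT — A ⇓ K, B ⇓ KK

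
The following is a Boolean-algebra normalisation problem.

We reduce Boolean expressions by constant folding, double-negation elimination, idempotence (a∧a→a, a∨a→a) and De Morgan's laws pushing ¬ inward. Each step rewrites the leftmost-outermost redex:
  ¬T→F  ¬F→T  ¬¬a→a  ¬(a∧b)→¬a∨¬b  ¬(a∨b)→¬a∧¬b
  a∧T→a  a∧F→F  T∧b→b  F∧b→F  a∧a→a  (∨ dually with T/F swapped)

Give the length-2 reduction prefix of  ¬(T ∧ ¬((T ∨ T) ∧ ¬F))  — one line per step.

  start: ¬(T ∧ ¬((T ∨ T) ∧ ¬F))
  →1  ¬T ∨ ¬¬((T ∨ T) ∧ ¬F)
  →2  F ∨ ¬¬((T ∨ T) ∧ ¬F)

Answer: after 2 steps: F ∨ ¬¬((T ∨ T) ∧ ¬F)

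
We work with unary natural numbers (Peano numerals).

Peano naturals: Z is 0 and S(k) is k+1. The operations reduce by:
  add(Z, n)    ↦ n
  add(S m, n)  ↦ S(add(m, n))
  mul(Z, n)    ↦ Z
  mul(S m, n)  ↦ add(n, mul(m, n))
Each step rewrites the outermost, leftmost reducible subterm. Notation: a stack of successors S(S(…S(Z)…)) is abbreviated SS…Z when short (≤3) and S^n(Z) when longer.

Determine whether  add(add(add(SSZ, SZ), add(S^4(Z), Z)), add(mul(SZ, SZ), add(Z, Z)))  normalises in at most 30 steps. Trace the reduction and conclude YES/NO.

  start: add(add(add(SSZ, SZ), add(S^4(Z), Z)), add(mul(SZ, SZ), add(Z, Z)))
  →1  add(add(S(add(SZ, SZ)), add(S^4(Z), Z)), add(mul(SZ, SZ), add(Z, Z)))
  →2  add(S(add(add(SZ, SZ), add(S^4(Z), Z))), add(mul(SZ, SZ), add(Z, Z)))
  →3  S(add(add(add(SZ, SZ), add(S^4(Z), Z)), add(mul(SZ, SZ), add(Z, Z))))
  →4  S(add(add(S(add(Z, SZ)), add(S^4(Z), Z)), add(mul(SZ, SZ), add(Z, Z))))
  →5  S(add(S(add(add(Z, SZ), add(S^4(Z), Z))), add(mul(SZ, SZ), add(Z, Z))))
  →6  S(S(add(add(add(Z, SZ), add(S^4(Z), Z)), add(mul(SZ, SZ), add(Z, Z)))))
  →7  S(S(add(add(SZ, add(S^4(Z), Z)), add(mul(SZ, SZ), add(Z, Z)))))
  →8  S(S(add(S(add(Z, add(S^4(Z), Z))), add(mul(SZ, SZ), add(Z, Z)))))
  →9  S(S(S(add(add(Z, add(S^4(Z), Z)), add(mul(SZ, SZ), add(Z, Z))))))
  →10  S(S(S(add(add(S^4(Z), Z), add(mul(SZ, SZ), add(Z, Z))))))
  →11  S(S(S(add(S(add(SSSZ, Z)), add(mul(SZ, SZ), add(Z, Z))))))
  →12  S(S(S(S(add(add(SSSZ, Z), add(mul(SZ, SZ), add(Z, Z)))))))
  →13  S(S(S(S(add(S(add(SSZ, Z)), add(mul(SZ, SZ), add(Z, Z)))))))
  →14  S(S(S(S(S(add(add(SSZ, Z), add(mul(SZ, SZ), add(Z, Z))))))))
  →15  S(S(S(S(S(add(S(add(SZ, Z)), add(mul(SZ, SZ), add(Z, Z))))))))
  →16  S(S(S(S(S(S(add(add(SZ, Z), add(mul(SZ, SZ), add(Z, Z)))))))))
  →17  S(S(S(S(S(S(add(S(add(Z, Z)), add(mul(SZ, SZ), add(Z, Z)))))))))
  →18  S(S(S(S(S(S(S(add(add(Z, Z), add(mul(SZ, SZ), add(Z, Z))))))))))
  →19  S(S(S(S(S(S(S(add(Z, add(mul(SZ, SZ), add(Z, Z))))))))))
  →20  S(S(S(S(S(S(S(add(mul(SZ, SZ), add(Z, Z)))))))))
  →21  S(S(S(S(S(S(S(add(add(SZ, mul(Z, SZ)), add(Z, Z)))))))))
  →22  S(S(S(S(S(S(S(add(S(add(Z, mul(Z, SZ))), add(Z, Z)))))))))
  →23  S(S(S(S(S(S(S(S(add(add(Z, mul(Z, SZ)), add(Z, Z))))))))))
  →24  S(S(S(S(S(S(S(S(add(mul(Z, SZ), add(Z, Z))))))))))
  →25  S(S(S(S(S(S(S(S(add(Z, add(Z, Z))))))))))
  →26  S(S(S(S(S(S(S(S(add(Z, Z)))))))))
  →27  S^8(Z)

Answer: YES — reaches normal form S^8(Z) in 27 ≤ 30 steps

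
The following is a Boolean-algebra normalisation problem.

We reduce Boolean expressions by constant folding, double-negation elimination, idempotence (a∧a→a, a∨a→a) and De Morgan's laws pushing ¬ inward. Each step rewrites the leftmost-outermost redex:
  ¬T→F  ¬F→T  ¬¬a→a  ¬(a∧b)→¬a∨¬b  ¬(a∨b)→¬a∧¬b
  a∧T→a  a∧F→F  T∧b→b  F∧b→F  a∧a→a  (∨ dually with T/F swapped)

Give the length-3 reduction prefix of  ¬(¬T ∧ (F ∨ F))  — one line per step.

Answer: after 3 steps: T

Working:
  start: ¬(¬T ∧ (F ∨ F))
  [1] ¬¬T ∨ ¬(F ∨ F)
  [2] T ∨ ¬(F ∨ F)
  [3] T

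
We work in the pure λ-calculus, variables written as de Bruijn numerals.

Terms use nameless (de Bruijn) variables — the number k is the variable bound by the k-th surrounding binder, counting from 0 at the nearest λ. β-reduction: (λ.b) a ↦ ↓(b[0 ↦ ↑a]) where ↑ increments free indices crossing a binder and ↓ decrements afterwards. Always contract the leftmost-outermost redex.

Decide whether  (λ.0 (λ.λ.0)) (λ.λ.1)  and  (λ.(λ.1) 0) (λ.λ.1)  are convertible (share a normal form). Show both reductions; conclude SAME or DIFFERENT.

Answer: DIFFERENT — A ⇓ λ.λ.λ.0, B ⇓ λ.λ.1

Derivation:
Term A:
  start: (λ.0 (λ.λ.0)) (λ.λ.1)
  [1] (λ.λ.1) (λ.λ.0)
  [2] λ.λ.λ.0

Term B:
  start: (λ.(λ.1) 0) (λ.λ.1)
  [1] (λ.λ.λ.1) (λ.λ.1)
  [2] λ.λ.1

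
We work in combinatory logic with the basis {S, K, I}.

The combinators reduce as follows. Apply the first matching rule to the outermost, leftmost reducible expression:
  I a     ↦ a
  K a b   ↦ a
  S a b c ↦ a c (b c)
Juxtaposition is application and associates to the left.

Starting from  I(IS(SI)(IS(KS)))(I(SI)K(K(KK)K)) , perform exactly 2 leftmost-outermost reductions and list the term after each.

Answer: after 2 steps: S(SI)(IS(KS))(I(SI)K(K(KK)K))

Derivation:
  start: I(IS(SI)(IS(KS)))(I(SI)K(K(KK)K))
  step 1: IS(SI)(IS(KS))(I(SI)K(K(KK)K))
  step 2: S(SI)(IS(KS))(I(SI)K(K(KK)K))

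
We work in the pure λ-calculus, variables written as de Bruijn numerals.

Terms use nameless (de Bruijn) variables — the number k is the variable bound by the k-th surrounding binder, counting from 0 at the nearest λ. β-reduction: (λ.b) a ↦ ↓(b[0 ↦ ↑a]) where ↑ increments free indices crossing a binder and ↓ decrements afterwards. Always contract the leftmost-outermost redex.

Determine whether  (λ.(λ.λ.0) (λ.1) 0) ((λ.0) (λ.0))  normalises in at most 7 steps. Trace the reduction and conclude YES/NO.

  start: (λ.(λ.λ.0) (λ.1) 0) ((λ.0) (λ.0))
  [1] (λ.λ.0) (λ.(λ.0) (λ.0)) ((λ.0) (λ.0))
  [2] (λ.0) ((λ.0) (λ.0))
  [3] (λ.0) (λ.0)
  [4] λ.0

Answer: YES — reaches normal form λ.0 in 4 ≤ 7 steps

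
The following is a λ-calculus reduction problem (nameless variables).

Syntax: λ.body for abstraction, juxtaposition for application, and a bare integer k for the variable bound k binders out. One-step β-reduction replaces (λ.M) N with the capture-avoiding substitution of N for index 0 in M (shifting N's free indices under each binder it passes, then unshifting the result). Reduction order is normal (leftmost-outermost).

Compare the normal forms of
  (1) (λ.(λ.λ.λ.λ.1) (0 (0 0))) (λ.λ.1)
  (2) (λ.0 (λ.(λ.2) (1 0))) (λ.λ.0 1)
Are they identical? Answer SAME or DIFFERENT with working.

Term A:
  start: (λ.(λ.λ.λ.λ.1) (0 (0 0))) (λ.λ.1)
  step 1: (λ.λ.λ.λ.1) ((λ.λ.1) ((λ.λ.1) (λ.λ.1)))
  step 2: λ.λ.λ.1

Term B:
  start: (λ.0 (λ.(λ.2) (1 0))) (λ.λ.0 1)
  step 1: (λ.λ.0 1) (λ.(λ.λ.λ.0 1) ((λ.λ.0 1) 0))
  step 2: λ.0 (λ.(λ.λ.λ.0 1) ((λ.λ.0 1) 0))
  step 3: λ.0 (λ.λ.λ.0 1)

Answer: DIFFERENT — A ⇓ λ.λ.λ.1, B ⇓ λ.0 (λ.λ.λ.0 1)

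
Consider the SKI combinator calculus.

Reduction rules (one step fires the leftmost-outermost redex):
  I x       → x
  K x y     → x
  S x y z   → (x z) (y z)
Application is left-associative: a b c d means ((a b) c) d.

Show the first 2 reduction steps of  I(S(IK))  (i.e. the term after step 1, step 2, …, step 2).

  start: I(S(IK))
  step 1: S(IK)
  step 2: SK

Answer: after 2 steps: SK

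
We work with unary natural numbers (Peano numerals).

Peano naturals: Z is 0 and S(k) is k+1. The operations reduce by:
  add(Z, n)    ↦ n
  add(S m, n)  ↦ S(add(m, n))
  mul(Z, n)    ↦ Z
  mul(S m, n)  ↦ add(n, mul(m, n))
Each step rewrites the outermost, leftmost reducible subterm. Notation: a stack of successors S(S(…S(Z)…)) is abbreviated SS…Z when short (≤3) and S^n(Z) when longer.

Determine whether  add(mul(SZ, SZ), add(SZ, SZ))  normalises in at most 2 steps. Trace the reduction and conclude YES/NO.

  start: add(mul(SZ, SZ), add(SZ, SZ))
  step 1: add(add(SZ, mul(Z, SZ)), add(SZ, SZ))
  step 2: add(S(add(Z, mul(Z, SZ))), add(SZ, SZ))

Answer: NO — after 2 steps the term is add(S(add(Z, mul(Z, SZ))), add(SZ, SZ)), not yet normal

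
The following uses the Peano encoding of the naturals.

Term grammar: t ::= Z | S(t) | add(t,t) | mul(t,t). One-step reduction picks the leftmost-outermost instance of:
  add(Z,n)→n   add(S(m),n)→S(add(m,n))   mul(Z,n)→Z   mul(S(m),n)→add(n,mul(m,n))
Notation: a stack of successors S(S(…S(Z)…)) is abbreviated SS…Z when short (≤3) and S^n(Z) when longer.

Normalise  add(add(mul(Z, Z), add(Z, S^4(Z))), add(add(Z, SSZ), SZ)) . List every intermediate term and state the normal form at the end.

Answer: normal form = S^7(Z)  (in 12 steps)

Reduction:
  start: add(add(mul(Z, Z), add(Z, S^4(Z))), add(add(Z, SSZ), SZ))
  [1] add(add(Z, add(Z, S^4(Z))), add(add(Z, SSZ), SZ))
  [2] add(add(Z, S^4(Z)), add(add(Z, SSZ), SZ))
  [3] add(S^4(Z), add(add(Z, SSZ), SZ))
  [4] S(add(SSSZ, add(add(Z, SSZ), SZ)))
  [5] S(S(add(SSZ, add(add(Z, SSZ), SZ))))
  [6] S(S(S(add(SZ, add(add(Z, SSZ), SZ)))))
  [7] S(S(S(S(add(Z, add(add(Z, SSZ), SZ))))))
  [8] S(S(S(S(add(add(Z, SSZ), SZ)))))
  [9] S(S(S(S(add(SSZ, SZ)))))
  [10] S(S(S(S(S(add(SZ, SZ))))))
  [11] S(S(S(S(S(S(add(Z, SZ)))))))
  [12] S^7(Z)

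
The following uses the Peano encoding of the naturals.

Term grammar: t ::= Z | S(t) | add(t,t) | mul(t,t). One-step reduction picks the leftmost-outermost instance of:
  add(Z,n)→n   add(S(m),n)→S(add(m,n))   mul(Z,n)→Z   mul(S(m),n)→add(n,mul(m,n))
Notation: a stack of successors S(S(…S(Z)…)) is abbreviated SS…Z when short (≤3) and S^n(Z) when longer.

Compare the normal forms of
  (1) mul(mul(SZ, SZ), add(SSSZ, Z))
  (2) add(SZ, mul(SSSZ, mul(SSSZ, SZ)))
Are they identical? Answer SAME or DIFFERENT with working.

Term A:
  start: mul(mul(SZ, SZ), add(SSSZ, Z))
  step 1: mul(add(SZ, mul(Z, SZ)), add(SSSZ, Z))
  step 2: mul(S(add(Z, mul(Z, SZ))), add(SSSZ, Z))
  step 3: add(add(SSSZ, Z), mul(add(Z, mul(Z, SZ)), add(SSSZ, Z)))
  step 4: add(S(add(SSZ, Z)), mul(add(Z, mul(Z, SZ)), add(SSSZ, Z)))
  step 5: S(add(add(SSZ, Z), mul(add(Z, mul(Z, SZ)), add(SSSZ, Z))))
  step 6: S(add(S(add(SZ, Z)), mul(add(Z, mul(Z, SZ)), add(SSSZ, Z))))
  step 7: S(S(add(add(SZ, Z), mul(add(Z, mul(Z, SZ)), add(SSSZ, Z)))))
  step 8: S(S(add(S(add(Z, Z)), mul(add(Z, mul(Z, SZ)), add(SSSZ, Z)))))
  step 9: S(S(S(add(add(Z, Z), mul(add(Z, mul(Z, SZ)), add(SSSZ, Z))))))
  step 10: S(S(S(add(Z, mul(add(Z, mul(Z, SZ)), add(SSSZ, Z))))))
  step 11: S(S(S(mul(add(Z, mul(Z, SZ)), add(SSSZ, Z)))))
  step 12: S(S(S(mul(mul(Z, SZ), add(SSSZ, Z)))))
  step 13: S(S(S(mul(Z, add(SSSZ, Z)))))
  step 14: SSSZ

Term B:
  start: add(SZ, mul(SSSZ, mul(SSSZ, SZ)))
  step 1: S(add(Z, mul(SSSZ, mul(SSSZ, SZ))))
  step 2: S(mul(SSSZ, mul(SSSZ, SZ)))
  step 3: S(add(mul(SSSZ, SZ), mul(SSZ, mul(SSSZ, SZ))))
  step 4: S(add(add(SZ, mul(SSZ, SZ)), mul(SSZ, mul(SSSZ, SZ))))
  step 5: S(add(S(add(Z, mul(SSZ, SZ))), mul(SSZ, mul(SSSZ, SZ))))
  step 6: S(S(add(add(Z, mul(SSZ, SZ)), mul(SSZ, mul(SSSZ, SZ)))))
  step 7: S(S(add(mul(SSZ, SZ), mul(SSZ, mul(SSSZ, SZ)))))
  step 8: S(S(add(add(SZ, mul(SZ, SZ)), mul(SSZ, mul(SSSZ, SZ)))))
  step 9: S(S(add(S(add(Z, mul(SZ, SZ))), mul(SSZ, mul(SSSZ, SZ)))))
  step 10: S(S(S(add(add(Z, mul(SZ, SZ)), mul(SSZ, mul(SSSZ, SZ))))))
  step 11: S(S(S(add(mul(SZ, SZ), mul(SSZ, mul(SSSZ, SZ))))))
  step 12: S(S(S(add(add(SZ, mul(Z, SZ)), mul(SSZ, mul(SSSZ, SZ))))))
  step 13: S(S(S(add(S(add(Z, mul(Z, SZ))), mul(SSZ, mul(SSSZ, SZ))))))
  step 14: S(S(S(S(add(add(Z, mul(Z, SZ)), mul(SSZ, mul(SSSZ, SZ)))))))
  step 15: S(S(S(S(add(mul(Z, SZ), mul(SSZ, mul(SSSZ, SZ)))))))
  step 16: S(S(S(S(add(Z, mul(SSZ, mul(SSSZ, SZ)))))))
  step 17: S(S(S(S(mul(SSZ, mul(SSSZ, SZ))))))
  step 18: S(S(S(S(add(mul(SSSZ, SZ), mul(SZ, mul(SSSZ, SZ)))))))
  step 19: S(S(S(S(add(add(SZ, mul(SSZ, SZ)), mul(SZ, mul(SSSZ, SZ)))))))
  step 20: S(S(S(S(add(S(add(Z, mul(SSZ, SZ))), mul(SZ, mul(SSSZ, SZ)))))))
  step 21: S(S(S(S(S(add(add(Z, mul(SSZ, SZ)), mul(SZ, mul(SSSZ, SZ))))))))
  step 22: S(S(S(S(S(add(mul(SSZ, SZ), mul(SZ, mul(SSSZ, SZ))))))))
  step 23: S(S(S(S(S(add(add(SZ, mul(SZ, SZ)), mul(SZ, mul(SSSZ, SZ))))))))
  step 24: S(S(S(S(S(add(S(add(Z, mul(SZ, SZ))), mul(SZ, mul(SSSZ, SZ))))))))
  step 25: S(S(S(S(S(S(add(add(Z, mul(SZ, SZ)), mul(SZ, mul(SSSZ, SZ)))))))))
  step 26: S(S(S(S(S(S(add(mul(SZ, SZ), mul(SZ, mul(SSSZ, SZ)))))))))
  step 27: S(S(S(S(S(S(add(add(SZ, mul(Z, SZ)), mul(SZ, mul(SSSZ, SZ)))))))))
  step 28: S(S(S(S(S(S(add(S(add(Z, mul(Z, SZ))), mul(SZ, mul(SSSZ, SZ)))))))))
  step 29: S(S(S(S(S(S(S(add(add(Z, mul(Z, SZ)), mul(SZ, mul(SSSZ, SZ))))))))))
  step 30: S(S(S(S(S(S(S(add(mul(Z, SZ), mul(SZ, mul(SSSZ, SZ))))))))))
  step 31: S(S(S(S(S(S(S(add(Z, mul(SZ, mul(SSSZ, SZ))))))))))
  step 32: S(S(S(S(S(S(S(mul(SZ, mul(SSSZ, SZ)))))))))
  step 33: S(S(S(S(S(S(S(add(mul(SSSZ, SZ), mul(Z, mul(SSSZ, SZ))))))))))
  step 34: S(S(S(S(S(S(S(add(add(SZ, mul(SSZ, SZ)), mul(Z, mul(SSSZ, SZ))))))))))
  step 35: S(S(S(S(S(S(S(add(S(add(Z, mul(SSZ, SZ))), mul(Z, mul(SSSZ, SZ))))))))))
  step 36: S(S(S(S(S(S(S(S(add(add(Z, mul(SSZ, SZ)), mul(Z, mul(SSSZ, SZ)))))))))))
  step 37: S(S(S(S(S(S(S(S(add(mul(SSZ, SZ), mul(Z, mul(SSSZ, SZ)))))))))))
  step 38: S(S(S(S(S(S(S(S(add(add(SZ, mul(SZ, SZ)), mul(Z, mul(SSSZ, SZ)))))))))))
  step 39: S(S(S(S(S(S(S(S(add(S(add(Z, mul(SZ, SZ))), mul(Z, mul(SSSZ, SZ)))))))))))
  step 40: S(S(S(S(S(S(S(S(S(add(add(Z, mul(SZ, SZ)), mul(Z, mul(SSSZ, SZ))))))))))))
  step 41: S(S(S(S(S(S(S(S(S(add(mul(SZ, SZ), mul(Z, mul(SSSZ, SZ))))))))))))
  step 42: S(S(S(S(S(S(S(S(S(add(add(SZ, mul(Z, SZ)), mul(Z, mul(SSSZ, SZ))))))))))))
  step 43: S(S(S(S(S(S(S(S(S(add(S(add(Z, mul(Z, SZ))), mul(Z, mul(SSSZ, SZ))))))))))))
  step 44: S(S(S(S(S(S(S(S(S(S(add(add(Z, mul(Z, SZ)), mul(Z, mul(SSSZ, SZ)))))))))))))
  step 45: S(S(S(S(S(S(S(S(S(S(add(mul(Z, SZ), mul(Z, mul(SSSZ, SZ)))))))))))))
  step 46: S(S(S(S(S(S(S(S(S(S(add(Z, mul(Z, mul(SSSZ, SZ)))))))))))))
  step 47: S(S(S(S(S(S(S(S(S(S(mul(Z, mul(SSSZ, SZ))))))))))))
  step 48: S^10(Z)

Answer: DIFFERENT — A ⇓ SSSZ, B ⇓ S^10(Z)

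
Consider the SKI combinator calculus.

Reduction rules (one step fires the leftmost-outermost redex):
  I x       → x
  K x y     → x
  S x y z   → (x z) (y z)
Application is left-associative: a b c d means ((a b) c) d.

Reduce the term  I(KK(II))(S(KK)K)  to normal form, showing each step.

Answer: normal form = K(S(KK)K)  (in 2 steps)

Reduction:
  start: I(KK(II))(S(KK)K)
  →1  KK(II)(S(KK)K)
  →2  K(S(KK)K)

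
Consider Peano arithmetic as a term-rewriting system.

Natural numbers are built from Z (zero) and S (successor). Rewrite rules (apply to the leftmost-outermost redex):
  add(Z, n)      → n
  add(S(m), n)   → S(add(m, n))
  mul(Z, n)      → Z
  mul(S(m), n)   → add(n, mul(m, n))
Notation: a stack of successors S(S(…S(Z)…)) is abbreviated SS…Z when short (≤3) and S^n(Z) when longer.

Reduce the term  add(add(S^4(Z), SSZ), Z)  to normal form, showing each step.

Answer: normal form = S^6(Z)  (in 12 steps)

Derivation:
  start: add(add(S^4(Z), SSZ), Z)
  [1] add(S(add(SSSZ, SSZ)), Z)
  [2] S(add(add(SSSZ, SSZ), Z))
  [3] S(add(S(add(SSZ, SSZ)), Z))
  [4] S(S(add(add(SSZ, SSZ), Z)))
  [5] S(S(add(S(add(SZ, SSZ)), Z)))
  [6] S(S(S(add(add(SZ, SSZ), Z))))
  [7] S(S(S(add(S(add(Z, SSZ)), Z))))
  [8] S(S(S(S(add(add(Z, SSZ), Z)))))
  [9] S(S(S(S(add(SSZ, Z)))))
  [10] S(S(S(S(S(add(SZ, Z))))))
  [11] S(S(S(S(S(S(add(Z, Z)))))))
  [12] S^6(Z)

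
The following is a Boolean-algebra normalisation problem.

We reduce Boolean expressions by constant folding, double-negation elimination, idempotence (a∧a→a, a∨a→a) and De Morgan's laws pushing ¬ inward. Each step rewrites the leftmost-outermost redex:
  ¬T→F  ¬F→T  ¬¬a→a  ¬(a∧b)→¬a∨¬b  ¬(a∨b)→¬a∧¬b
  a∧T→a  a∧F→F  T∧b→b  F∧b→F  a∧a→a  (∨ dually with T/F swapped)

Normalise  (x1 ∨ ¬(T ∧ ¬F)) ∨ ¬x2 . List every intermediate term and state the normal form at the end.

  start: (x1 ∨ ¬(T ∧ ¬F)) ∨ ¬x2
  →1  (x1 ∨ (¬T ∨ ¬¬F)) ∨ ¬x2
  →2  (x1 ∨ (F ∨ ¬¬F)) ∨ ¬x2
  →3  (x1 ∨ ¬¬F) ∨ ¬x2
  →4  (x1 ∨ F) ∨ ¬x2
  →5  x1 ∨ ¬x2

Answer: normal form = x1 ∨ ¬x2  (in 5 steps)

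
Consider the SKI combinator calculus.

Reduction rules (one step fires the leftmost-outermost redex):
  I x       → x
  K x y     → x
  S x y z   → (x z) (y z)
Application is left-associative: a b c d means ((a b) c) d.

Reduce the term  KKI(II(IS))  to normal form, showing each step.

Answer: normal form = KS  (in 4 steps)

Reduction:
  start: KKI(II(IS))
  step 1: K(II(IS))
  step 2: K(I(IS))
  step 3: K(IS)
  step 4: KS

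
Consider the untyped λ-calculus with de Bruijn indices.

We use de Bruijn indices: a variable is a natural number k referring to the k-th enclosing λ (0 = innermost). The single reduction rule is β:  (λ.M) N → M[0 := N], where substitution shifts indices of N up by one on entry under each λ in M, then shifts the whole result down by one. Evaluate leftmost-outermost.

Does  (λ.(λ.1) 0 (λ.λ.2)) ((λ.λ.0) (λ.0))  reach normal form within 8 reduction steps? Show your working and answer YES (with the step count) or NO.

  start: (λ.(λ.1) 0 (λ.λ.2)) ((λ.λ.0) (λ.0))
  step 1: (λ.(λ.λ.0) (λ.0)) ((λ.λ.0) (λ.0)) (λ.λ.(λ.λ.0) (λ.0))
  step 2: (λ.λ.0) (λ.0) (λ.λ.(λ.λ.0) (λ.0))
  step 3: (λ.0) (λ.λ.(λ.λ.0) (λ.0))
  step 4: λ.λ.(λ.λ.0) (λ.0)
  step 5: λ.λ.λ.0

Answer: YES — reaches normal form λ.λ.λ.0 in 5 ≤ 8 steps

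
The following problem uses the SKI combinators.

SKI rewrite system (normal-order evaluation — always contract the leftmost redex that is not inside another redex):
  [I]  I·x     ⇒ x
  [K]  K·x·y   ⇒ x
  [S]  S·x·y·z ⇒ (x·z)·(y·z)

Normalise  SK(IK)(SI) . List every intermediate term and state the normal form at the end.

Answer: normal form = SI  (in 2 steps)

Working:
  start: SK(IK)(SI)
  →1  K(SI)(IK(SI))
  →2  SI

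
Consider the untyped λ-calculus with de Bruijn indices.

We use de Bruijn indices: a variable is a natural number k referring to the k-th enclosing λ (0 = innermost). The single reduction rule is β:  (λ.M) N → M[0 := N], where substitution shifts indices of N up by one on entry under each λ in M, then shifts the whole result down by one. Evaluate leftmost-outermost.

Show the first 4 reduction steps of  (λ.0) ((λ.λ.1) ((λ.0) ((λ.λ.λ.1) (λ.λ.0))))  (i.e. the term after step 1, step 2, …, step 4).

Answer: after 4 steps: λ.λ.λ.1

Working:
  start: (λ.0) ((λ.λ.1) ((λ.0) ((λ.λ.λ.1) (λ.λ.0))))
  [1] (λ.λ.1) ((λ.0) ((λ.λ.λ.1) (λ.λ.0)))
  [2] λ.(λ.0) ((λ.λ.λ.1) (λ.λ.0))
  [3] λ.(λ.λ.λ.1) (λ.λ.0)
  [4] λ.λ.λ.1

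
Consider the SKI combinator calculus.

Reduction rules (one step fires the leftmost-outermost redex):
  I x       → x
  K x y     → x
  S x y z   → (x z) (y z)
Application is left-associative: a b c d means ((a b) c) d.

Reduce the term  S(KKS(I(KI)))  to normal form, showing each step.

  start: S(KKS(I(KI)))
  step 1: S(K(I(KI)))
  step 2: S(K(KI))

Answer: normal form = S(K(KI))  (in 2 steps)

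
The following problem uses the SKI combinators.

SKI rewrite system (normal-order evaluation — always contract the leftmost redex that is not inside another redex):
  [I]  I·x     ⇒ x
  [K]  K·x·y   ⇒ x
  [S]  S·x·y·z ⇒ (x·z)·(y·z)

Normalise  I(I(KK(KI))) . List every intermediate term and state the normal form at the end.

Answer: normal form = K  (in 3 steps)

Derivation:
  start: I(I(KK(KI)))
  step 1: I(KK(KI))
  step 2: KK(KI)
  step 3: K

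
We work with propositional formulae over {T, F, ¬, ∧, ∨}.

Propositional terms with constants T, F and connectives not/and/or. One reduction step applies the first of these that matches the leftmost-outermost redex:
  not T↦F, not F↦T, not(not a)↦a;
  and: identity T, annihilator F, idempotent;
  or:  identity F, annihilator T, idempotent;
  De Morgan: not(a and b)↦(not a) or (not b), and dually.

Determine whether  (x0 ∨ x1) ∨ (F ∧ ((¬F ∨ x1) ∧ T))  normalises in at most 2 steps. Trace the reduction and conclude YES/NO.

  start: (x0 ∨ x1) ∨ (F ∧ ((¬F ∨ x1) ∧ T))
  step 1: (x0 ∨ x1) ∨ F
  step 2: x0 ∨ x1

Answer: YES — reaches normal form x0 ∨ x1 in 2 ≤ 2 steps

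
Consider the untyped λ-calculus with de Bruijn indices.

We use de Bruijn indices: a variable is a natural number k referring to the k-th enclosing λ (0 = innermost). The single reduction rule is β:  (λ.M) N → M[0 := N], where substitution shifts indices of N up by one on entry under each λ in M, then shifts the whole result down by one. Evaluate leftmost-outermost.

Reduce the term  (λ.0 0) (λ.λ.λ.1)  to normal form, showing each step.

Answer: normal form = λ.λ.1  (in 2 steps)

Working:
  start: (λ.0 0) (λ.λ.λ.1)
  [1] (λ.λ.λ.1) (λ.λ.λ.1)
  [2] λ.λ.1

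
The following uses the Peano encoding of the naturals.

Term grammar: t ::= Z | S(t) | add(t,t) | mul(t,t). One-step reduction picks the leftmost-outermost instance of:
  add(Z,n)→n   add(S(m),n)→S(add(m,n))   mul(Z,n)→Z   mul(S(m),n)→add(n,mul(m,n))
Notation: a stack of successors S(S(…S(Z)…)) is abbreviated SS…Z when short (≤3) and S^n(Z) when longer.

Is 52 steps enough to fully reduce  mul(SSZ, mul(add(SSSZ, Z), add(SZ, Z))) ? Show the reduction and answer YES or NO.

Answer: YES — reaches normal form S^6(Z) in 51 ≤ 52 steps

Derivation:
  start: mul(SSZ, mul(add(SSSZ, Z), add(SZ, Z)))
  [1] add(mul(add(SSSZ, Z), add(SZ, Z)), mul(SZ, mul(add(SSSZ, Z), add(SZ, Z))))
  [2] add(mul(S(add(SSZ, Z)), add(SZ, Z)), mul(SZ, mul(add(SSSZ, Z), add(SZ, Z))))
  [3] add(add(add(SZ, Z), mul(add(SSZ, Z), add(SZ, Z))), mul(SZ, mul(add(SSSZ, Z), add(SZ, Z))))
  [4] add(add(S(add(Z, Z)), mul(add(SSZ, Z), add(SZ, Z))), mul(SZ, mul(add(SSSZ, Z), add(SZ, Z))))
  [5] add(S(add(add(Z, Z), mul(add(SSZ, Z), add(SZ, Z)))), mul(SZ, mul(add(SSSZ, Z), add(SZ, Z))))
  [6] S(add(add(add(Z, Z), mul(add(SSZ, Z), add(SZ, Z))), mul(SZ, mul(add(SSSZ, Z), add(SZ, Z)))))
  [7] S(add(add(Z, mul(add(SSZ, Z), add(SZ, Z))), mul(SZ, mul(add(SSSZ, Z), add(SZ, Z)))))
  [8] S(add(mul(add(SSZ, Z), add(SZ, Z)), mul(SZ, mul(add(SSSZ, Z), add(SZ, Z)))))
  [9] S(add(mul(S(add(SZ, Z)), add(SZ, Z)), mul(SZ, mul(add(SSSZ, Z), add(SZ, Z)))))
  [10] S(add(add(add(SZ, Z), mul(add(SZ, Z), add(SZ, Z))), mul(SZ, mul(add(SSSZ, Z), add(SZ, Z)))))
  [11] S(add(add(S(add(Z, Z)), mul(add(SZ, Z), add(SZ, Z))), mul(SZ, mul(add(SSSZ, Z), add(SZ, Z)))))
  [12] S(add(S(add(add(Z, Z), mul(add(SZ, Z), add(SZ, Z)))), mul(SZ, mul(add(SSSZ, Z), add(SZ, Z)))))
  [13] S(S(add(add(add(Z, Z), mul(add(SZ, Z), add(SZ, Z))), mul(SZ, mul(add(SSSZ, Z), add(SZ, Z))))))
  [14] S(S(add(add(Z, mul(add(SZ, Z), add(SZ, Z))), mul(SZ, mul(add(SSSZ, Z), add(SZ, Z))))))
  [15] S(S(add(mul(add(SZ, Z), add(SZ, Z)), mul(SZ, mul(add(SSSZ, Z), add(SZ, Z))))))
  [16] S(S(add(mul(S(add(Z, Z)), add(SZ, Z)), mul(SZ, mul(add(SSSZ, Z), add(SZ, Z))))))
  [17] S(S(add(add(add(SZ, Z), mul(add(Z, Z), add(SZ, Z))), mul(SZ, mul(add(SSSZ, Z), add(SZ, Z))))))
  [18] S(S(add(add(S(add(Z, Z)), mul(add(Z, Z), add(SZ, Z))), mul(SZ, mul(add(SSSZ, Z), add(SZ, Z))))))
  [19] S(S(add(S(add(add(Z, Z), mul(add(Z, Z), add(SZ, Z)))), mul(SZ, mul(add(SSSZ, Z), add(SZ, Z))))))
  [20] S(S(S(add(add(add(Z, Z), mul(add(Z, Z), add(SZ, Z))), mul(SZ, mul(add(SSSZ, Z), add(SZ, Z)))))))
  [21] S(S(S(add(add(Z, mul(add(Z, Z), add(SZ, Z))), mul(SZ, mul(add(SSSZ, Z), add(SZ, Z)))))))
  [22] S(S(S(add(mul(add(Z, Z), add(SZ, Z)), mul(SZ, mul(add(SSSZ, Z), add(SZ, Z)))))))
  [23] S(S(S(add(mul(Z, add(SZ, Z)), mul(SZ, mul(add(SSSZ, Z), add(SZ, Z)))))))
  [24] S(S(S(add(Z, mul(SZ, mul(add(SSSZ, Z), add(SZ, Z)))))))
  [25] S(S(S(mul(SZ, mul(add(SSSZ, Z), add(SZ, Z))))))
  [26] S(S(S(add(mul(add(SSSZ, Z), add(SZ, Z)), mul(Z, mul(add(SSSZ, Z), add(SZ, Z)))))))
  [27] S(S(S(add(mul(S(add(SSZ, Z)), add(SZ, Z)), mul(Z, mul(add(SSSZ, Z), add(SZ, Z)))))))
  [28] S(S(S(add(add(add(SZ, Z), mul(add(SSZ, Z), add(SZ, Z))), mul(Z, mul(add(SSSZ, Z), add(SZ, Z)))))))
  [29] S(S(S(add(add(S(add(Z, Z)), mul(add(SSZ, Z), add(SZ, Z))), mul(Z, mul(add(SSSZ, Z), add(SZ, Z)))))))
  [30] S(S(S(add(S(add(add(Z, Z), mul(add(SSZ, Z), add(SZ, Z)))), mul(Z, mul(add(SSSZ, Z), add(SZ, Z)))))))
  [31] S(S(S(S(add(add(add(Z, Z), mul(add(SSZ, Z), add(SZ, Z))), mul(Z, mul(add(SSSZ, Z), add(SZ, Z))))))))
  [32] S(S(S(S(add(add(Z, mul(add(SSZ, Z), add(SZ, Z))), mul(Z, mul(add(SSSZ, Z), add(SZ, Z))))))))
  [33] S(S(S(S(add(mul(add(SSZ, Z), add(SZ, Z)), mul(Z, mul(add(SSSZ, Z), add(SZ, Z))))))))
  [34] S(S(S(S(add(mul(S(add(SZ, Z)), add(SZ, Z)), mul(Z, mul(add(SSSZ, Z), add(SZ, Z))))))))
  [35] S(S(S(S(add(add(add(SZ, Z), mul(add(SZ, Z), add(SZ, Z))), mul(Z, mul(add(SSSZ, Z), add(SZ, Z))))))))
  [36] S(S(S(S(add(add(S(add(Z, Z)), mul(add(SZ, Z), add(SZ, Z))), mul(Z, mul(add(SSSZ, Z), add(SZ, Z))))))))
  [37] S(S(S(S(add(S(add(add(Z, Z), mul(add(SZ, Z), add(SZ, Z)))), mul(Z, mul(add(SSSZ, Z), add(SZ, Z))))))))
  [38] S(S(S(S(S(add(add(add(Z, Z), mul(add(SZ, Z), add(SZ, Z))), mul(Z, mul(add(SSSZ, Z), add(SZ, Z)))))))))
  [39] S(S(S(S(S(add(add(Z, mul(add(SZ, Z), add(SZ, Z))), mul(Z, mul(add(SSSZ, Z), add(SZ, Z)))))))))
  [40] S(S(S(S(S(add(mul(add(SZ, Z), add(SZ, Z)), mul(Z, mul(add(SSSZ, Z), add(SZ, Z)))))))))
  [41] S(S(S(S(S(add(mul(S(add(Z, Z)), add(SZ, Z)), mul(Z, mul(add(SSSZ, Z), add(SZ, Z)))))))))
  [42] S(S(S(S(S(add(add(add(SZ, Z), mul(add(Z, Z), add(SZ, Z))), mul(Z, mul(add(SSSZ, Z), add(SZ, Z)))))))))
  [43] S(S(S(S(S(add(add(S(add(Z, Z)), mul(add(Z, Z), add(SZ, Z))), mul(Z, mul(add(SSSZ, Z), add(SZ, Z)))))))))
  [44] S(S(S(S(S(add(S(add(add(Z, Z), mul(add(Z, Z), add(SZ, Z)))), mul(Z, mul(add(SSSZ, Z), add(SZ, Z)))))))))
  [45] S(S(S(S(S(S(add(add(add(Z, Z), mul(add(Z, Z), add(SZ, Z))), mul(Z, mul(add(SSSZ, Z), add(SZ, Z))))))))))
  [46] S(S(S(S(S(S(add(add(Z, mul(add(Z, Z), add(SZ, Z))), mul(Z, mul(add(SSSZ, Z), add(SZ, Z))))))))))
  [47] S(S(S(S(S(S(add(mul(add(Z, Z), add(SZ, Z)), mul(Z, mul(add(SSSZ, Z), add(SZ, Z))))))))))
  [48] S(S(S(S(S(S(add(mul(Z, add(SZ, Z)), mul(Z, mul(add(SSSZ, Z), add(SZ, Z))))))))))
  [49] S(S(S(S(S(S(add(Z, mul(Z, mul(add(SSSZ, Z), add(SZ, Z))))))))))
  [50] S(S(S(S(S(S(mul(Z, mul(add(SSSZ, Z), add(SZ, Z)))))))))
  [51] S^6(Z)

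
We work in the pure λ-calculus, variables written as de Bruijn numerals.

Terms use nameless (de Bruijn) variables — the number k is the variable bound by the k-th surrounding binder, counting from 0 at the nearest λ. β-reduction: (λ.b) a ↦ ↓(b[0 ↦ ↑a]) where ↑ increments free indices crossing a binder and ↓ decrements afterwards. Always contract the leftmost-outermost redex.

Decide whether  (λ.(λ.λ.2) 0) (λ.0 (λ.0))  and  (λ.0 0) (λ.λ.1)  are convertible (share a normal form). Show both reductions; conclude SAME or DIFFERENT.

Term A:
  start: (λ.(λ.λ.2) 0) (λ.0 (λ.0))
  [1] (λ.λ.λ.0 (λ.0)) (λ.0 (λ.0))
  [2] λ.λ.0 (λ.0)

Term B:
  start: (λ.0 0) (λ.λ.1)
  [1] (λ.λ.1) (λ.λ.1)
  [2] λ.λ.λ.1

Answer: DIFFERENT — A ⇓ λ.λ.0 (λ.0), B ⇓ λ.λ.λ.1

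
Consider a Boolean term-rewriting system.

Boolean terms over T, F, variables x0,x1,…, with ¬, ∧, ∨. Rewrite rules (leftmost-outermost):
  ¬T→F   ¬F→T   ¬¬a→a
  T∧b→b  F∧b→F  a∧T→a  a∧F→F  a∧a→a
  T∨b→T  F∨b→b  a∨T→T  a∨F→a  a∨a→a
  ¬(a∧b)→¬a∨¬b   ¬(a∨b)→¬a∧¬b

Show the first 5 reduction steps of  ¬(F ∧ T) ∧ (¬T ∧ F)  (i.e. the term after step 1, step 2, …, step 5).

  start: ¬(F ∧ T) ∧ (¬T ∧ F)
  [1] (¬F ∨ ¬T) ∧ (¬T ∧ F)
  [2] (T ∨ ¬T) ∧ (¬T ∧ F)
  [3] T ∧ (¬T ∧ F)
  [4] ¬T ∧ F
  [5] F

Answer: after 5 steps: F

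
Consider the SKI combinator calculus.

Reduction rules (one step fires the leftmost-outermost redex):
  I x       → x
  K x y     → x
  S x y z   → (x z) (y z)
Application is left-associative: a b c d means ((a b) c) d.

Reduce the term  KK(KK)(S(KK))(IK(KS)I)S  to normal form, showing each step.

  start: KK(KK)(S(KK))(IK(KS)I)S
  step 1: K(S(KK))(IK(KS)I)S
  step 2: S(KK)S

Answer: normal form = S(KK)S  (in 2 steps)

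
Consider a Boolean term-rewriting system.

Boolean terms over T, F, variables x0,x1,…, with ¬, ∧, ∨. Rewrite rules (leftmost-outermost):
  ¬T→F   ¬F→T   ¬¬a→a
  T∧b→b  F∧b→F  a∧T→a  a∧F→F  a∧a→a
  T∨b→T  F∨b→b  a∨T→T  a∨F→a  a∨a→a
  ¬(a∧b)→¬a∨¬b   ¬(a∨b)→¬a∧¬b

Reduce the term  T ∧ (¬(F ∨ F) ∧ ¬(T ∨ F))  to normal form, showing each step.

  start: T ∧ (¬(F ∨ F) ∧ ¬(T ∨ F))
  step 1: ¬(F ∨ F) ∧ ¬(T ∨ F)
  step 2: (¬F ∧ ¬F) ∧ ¬(T ∨ F)
  step 3: ¬F ∧ ¬(T ∨ F)
  step 4: T ∧ ¬(T ∨ F)
  step 5: ¬(T ∨ F)
  step 6: ¬T ∧ ¬F
  step 7: F ∧ ¬F
  step 8: F

Answer: normal form = F  (in 8 steps)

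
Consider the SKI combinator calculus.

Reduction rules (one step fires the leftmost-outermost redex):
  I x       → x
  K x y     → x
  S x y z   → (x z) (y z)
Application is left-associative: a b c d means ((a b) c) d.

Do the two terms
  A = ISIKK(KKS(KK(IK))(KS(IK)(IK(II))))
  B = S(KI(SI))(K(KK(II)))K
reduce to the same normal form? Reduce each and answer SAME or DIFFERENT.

Term A:
  start: ISIKK(KKS(KK(IK))(KS(IK)(IK(II))))
  step 1: SIKK(KKS(KK(IK))(KS(IK)(IK(II))))
  step 2: IK(KK)(KKS(KK(IK))(KS(IK)(IK(II))))
  step 3: K(KK)(KKS(KK(IK))(KS(IK)(IK(II))))
  step 4: KK

Term B:
  start: S(KI(SI))(K(KK(II)))K
  step 1: KI(SI)K(K(KK(II))K)
  step 2: IK(K(KK(II))K)
  step 3: K(K(KK(II))K)
  step 4: K(KK(II))
  step 5: KK

Answer: SAME — A ⇓ KK, B ⇓ KK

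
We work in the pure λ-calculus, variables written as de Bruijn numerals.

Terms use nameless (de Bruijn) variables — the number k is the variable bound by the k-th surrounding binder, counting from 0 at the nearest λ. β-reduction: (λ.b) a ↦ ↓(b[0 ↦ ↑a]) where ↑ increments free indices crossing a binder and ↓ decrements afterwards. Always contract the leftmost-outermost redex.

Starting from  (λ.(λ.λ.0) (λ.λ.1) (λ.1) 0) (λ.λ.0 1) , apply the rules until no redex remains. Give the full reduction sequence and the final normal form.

  start: (λ.(λ.λ.0) (λ.λ.1) (λ.1) 0) (λ.λ.0 1)
  [1] (λ.λ.0) (λ.λ.1) (λ.λ.λ.0 1) (λ.λ.0 1)
  [2] (λ.0) (λ.λ.λ.0 1) (λ.λ.0 1)
  [3] (λ.λ.λ.0 1) (λ.λ.0 1)
  [4] λ.λ.0 1

Answer: normal form = λ.λ.0 1  (in 4 steps)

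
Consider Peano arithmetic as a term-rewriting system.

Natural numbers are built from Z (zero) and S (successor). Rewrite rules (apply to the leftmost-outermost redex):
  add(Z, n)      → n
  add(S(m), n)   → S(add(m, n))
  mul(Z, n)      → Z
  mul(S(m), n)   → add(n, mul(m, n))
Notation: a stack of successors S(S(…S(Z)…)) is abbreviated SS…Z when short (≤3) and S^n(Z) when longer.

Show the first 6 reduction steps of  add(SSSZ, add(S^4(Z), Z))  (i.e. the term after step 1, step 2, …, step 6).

  start: add(SSSZ, add(S^4(Z), Z))
  [1] S(add(SSZ, add(S^4(Z), Z)))
  [2] S(S(add(SZ, add(S^4(Z), Z))))
  [3] S(S(S(add(Z, add(S^4(Z), Z)))))
  [4] S(S(S(add(S^4(Z), Z))))
  [5] S(S(S(S(add(SSSZ, Z)))))
  [6] S(S(S(S(S(add(SSZ, Z))))))

Answer: after 6 steps: S(S(S(S(S(add(SSZ, Z))))))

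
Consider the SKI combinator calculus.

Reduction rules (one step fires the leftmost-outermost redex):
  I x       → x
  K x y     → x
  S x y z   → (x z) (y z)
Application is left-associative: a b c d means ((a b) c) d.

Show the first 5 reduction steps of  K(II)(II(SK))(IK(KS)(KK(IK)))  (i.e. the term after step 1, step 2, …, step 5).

  start: K(II)(II(SK))(IK(KS)(KK(IK)))
  →1  II(IK(KS)(KK(IK)))
  →2  I(IK(KS)(KK(IK)))
  →3  IK(KS)(KK(IK))
  →4  K(KS)(KK(IK))
  →5  KS

Answer: after 5 steps: KS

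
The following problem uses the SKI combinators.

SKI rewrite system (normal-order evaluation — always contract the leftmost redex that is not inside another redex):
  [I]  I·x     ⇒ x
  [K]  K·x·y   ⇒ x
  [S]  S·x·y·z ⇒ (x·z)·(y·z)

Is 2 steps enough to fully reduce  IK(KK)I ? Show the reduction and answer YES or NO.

Answer: YES — reaches normal form KK in 2 ≤ 2 steps

Reduction:
  start: IK(KK)I
  step 1: K(KK)I
  step 2: KK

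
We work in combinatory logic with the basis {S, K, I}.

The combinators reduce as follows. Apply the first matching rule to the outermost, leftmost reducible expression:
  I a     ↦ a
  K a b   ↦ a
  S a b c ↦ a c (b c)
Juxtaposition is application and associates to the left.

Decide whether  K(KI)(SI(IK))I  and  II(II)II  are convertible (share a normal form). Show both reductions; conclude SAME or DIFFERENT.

Term A:
  start: K(KI)(SI(IK))I
  →1  KII
  →2  I

Term B:
  start: II(II)II
  →1  I(II)II
  →2  IIII
  →3  III
  →4  II
  →5  I

Answer: SAME — A ⇓ I, B ⇓ I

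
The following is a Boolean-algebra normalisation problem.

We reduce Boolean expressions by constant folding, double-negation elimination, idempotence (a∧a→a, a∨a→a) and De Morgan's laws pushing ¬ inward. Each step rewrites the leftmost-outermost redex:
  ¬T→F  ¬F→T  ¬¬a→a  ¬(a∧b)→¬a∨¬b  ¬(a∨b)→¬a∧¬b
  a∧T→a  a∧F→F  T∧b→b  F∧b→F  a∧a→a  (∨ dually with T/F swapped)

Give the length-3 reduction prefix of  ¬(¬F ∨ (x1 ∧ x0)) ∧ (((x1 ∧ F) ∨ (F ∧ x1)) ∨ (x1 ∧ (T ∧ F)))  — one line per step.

Answer: after 3 steps: F ∧ (((x1 ∧ F) ∨ (F ∧ x1)) ∨ (x1 ∧ (T ∧ F)))

Derivation:
  start: ¬(¬F ∨ (x1 ∧ x0)) ∧ (((x1 ∧ F) ∨ (F ∧ x1)) ∨ (x1 ∧ (T ∧ F)))
  [1] (¬¬F ∧ ¬(x1 ∧ x0)) ∧ (((x1 ∧ F) ∨ (F ∧ x1)) ∨ (x1 ∧ (T ∧ F)))
  [2] (F ∧ ¬(x1 ∧ x0)) ∧ (((x1 ∧ F) ∨ (F ∧ x1)) ∨ (x1 ∧ (T ∧ F)))
  [3] F ∧ (((x1 ∧ F) ∨ (F ∧ x1)) ∨ (x1 ∧ (T ∧ F)))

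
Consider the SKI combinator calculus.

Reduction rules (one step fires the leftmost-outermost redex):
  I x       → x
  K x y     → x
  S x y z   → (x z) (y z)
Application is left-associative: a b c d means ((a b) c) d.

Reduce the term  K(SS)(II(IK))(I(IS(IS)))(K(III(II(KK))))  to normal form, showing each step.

Answer: normal form = S(K(KK))(SS(K(KK)))  (in 15 steps)

Reduction:
  start: K(SS)(II(IK))(I(IS(IS)))(K(III(II(KK))))
  [1] SS(I(IS(IS)))(K(III(II(KK))))
  [2] S(K(III(II(KK))))(I(IS(IS))(K(III(II(KK)))))
  [3] S(K(II(II(KK))))(I(IS(IS))(K(III(II(KK)))))
  [4] S(K(I(II(KK))))(I(IS(IS))(K(III(II(KK)))))
  [5] S(K(II(KK)))(I(IS(IS))(K(III(II(KK)))))
  [6] S(K(I(KK)))(I(IS(IS))(K(III(II(KK)))))
  [7] S(K(KK))(I(IS(IS))(K(III(II(KK)))))
  [8] S(K(KK))(IS(IS)(K(III(II(KK)))))
  [9] S(K(KK))(S(IS)(K(III(II(KK)))))
  [10] S(K(KK))(SS(K(III(II(KK)))))
  [11] S(K(KK))(SS(K(II(II(KK)))))
  [12] S(K(KK))(SS(K(I(II(KK)))))
  [13] S(K(KK))(SS(K(II(KK))))
  [14] S(K(KK))(SS(K(I(KK))))
  [15] S(K(KK))(SS(K(KK)))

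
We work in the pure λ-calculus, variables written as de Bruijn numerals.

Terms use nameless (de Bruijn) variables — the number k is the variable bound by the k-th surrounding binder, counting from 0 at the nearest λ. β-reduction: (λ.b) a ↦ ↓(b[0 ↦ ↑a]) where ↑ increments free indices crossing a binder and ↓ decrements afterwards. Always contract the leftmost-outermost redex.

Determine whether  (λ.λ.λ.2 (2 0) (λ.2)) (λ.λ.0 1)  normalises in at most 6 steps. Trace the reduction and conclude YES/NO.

Answer: YES — reaches normal form λ.λ.1 in 4 ≤ 6 steps

Working:
  start: (λ.λ.λ.2 (2 0) (λ.2)) (λ.λ.0 1)
  [1] λ.λ.(λ.λ.0 1) ((λ.λ.0 1) 0) (λ.2)
  [2] λ.λ.(λ.0 ((λ.λ.0 1) 1)) (λ.2)
  [3] λ.λ.(λ.2) ((λ.λ.0 1) 0)
  [4] λ.λ.1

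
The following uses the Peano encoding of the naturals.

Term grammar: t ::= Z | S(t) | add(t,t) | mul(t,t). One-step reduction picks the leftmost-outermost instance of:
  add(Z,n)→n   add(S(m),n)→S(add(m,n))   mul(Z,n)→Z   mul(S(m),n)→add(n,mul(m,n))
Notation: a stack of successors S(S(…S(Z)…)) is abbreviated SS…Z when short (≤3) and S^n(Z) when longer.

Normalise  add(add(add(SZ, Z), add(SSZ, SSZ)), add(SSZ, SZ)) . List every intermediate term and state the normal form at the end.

  start: add(add(add(SZ, Z), add(SSZ, SSZ)), add(SSZ, SZ))
  →1  add(add(S(add(Z, Z)), add(SSZ, SSZ)), add(SSZ, SZ))
  →2  add(S(add(add(Z, Z), add(SSZ, SSZ))), add(SSZ, SZ))
  →3  S(add(add(add(Z, Z), add(SSZ, SSZ)), add(SSZ, SZ)))
  →4  S(add(add(Z, add(SSZ, SSZ)), add(SSZ, SZ)))
  →5  S(add(add(SSZ, SSZ), add(SSZ, SZ)))
  →6  S(add(S(add(SZ, SSZ)), add(SSZ, SZ)))
  →7  S(S(add(add(SZ, SSZ), add(SSZ, SZ))))
  →8  S(S(add(S(add(Z, SSZ)), add(SSZ, SZ))))
  →9  S(S(S(add(add(Z, SSZ), add(SSZ, SZ)))))
  →10  S(S(S(add(SSZ, add(SSZ, SZ)))))
  →11  S(S(S(S(add(SZ, add(SSZ, SZ))))))
  →12  S(S(S(S(S(add(Z, add(SSZ, SZ)))))))
  →13  S(S(S(S(S(add(SSZ, SZ))))))
  →14  S(S(S(S(S(S(add(SZ, SZ)))))))
  →15  S(S(S(S(S(S(S(add(Z, SZ))))))))
  →16  S^8(Z)

Answer: normal form = S^8(Z)  (in 16 steps)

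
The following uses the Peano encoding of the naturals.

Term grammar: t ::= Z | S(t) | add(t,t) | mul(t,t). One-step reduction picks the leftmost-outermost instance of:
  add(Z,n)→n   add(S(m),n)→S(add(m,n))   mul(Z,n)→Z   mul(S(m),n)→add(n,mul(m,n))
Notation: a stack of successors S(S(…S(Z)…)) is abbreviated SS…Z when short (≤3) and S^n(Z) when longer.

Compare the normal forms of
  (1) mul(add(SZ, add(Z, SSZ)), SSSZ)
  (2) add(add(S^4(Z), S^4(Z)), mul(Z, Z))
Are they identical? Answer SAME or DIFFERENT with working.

Term A:
  start: mul(add(SZ, add(Z, SSZ)), SSSZ)
  →1  mul(S(add(Z, add(Z, SSZ))), SSSZ)
  →2  add(SSSZ, mul(add(Z, add(Z, SSZ)), SSSZ))
  →3  S(add(SSZ, mul(add(Z, add(Z, SSZ)), SSSZ)))
  →4  S(S(add(SZ, mul(add(Z, add(Z, SSZ)), SSSZ))))
  →5  S(S(S(add(Z, mul(add(Z, add(Z, SSZ)), SSSZ)))))
  →6  S(S(S(mul(add(Z, add(Z, SSZ)), SSSZ))))
  →7  S(S(S(mul(add(Z, SSZ), SSSZ))))
  →8  S(S(S(mul(SSZ, SSSZ))))
  →9  S(S(S(add(SSSZ, mul(SZ, SSSZ)))))
  →10  S(S(S(S(add(SSZ, mul(SZ, SSSZ))))))
  →11  S(S(S(S(S(add(SZ, mul(SZ, SSSZ)))))))
  →12  S(S(S(S(S(S(add(Z, mul(SZ, SSSZ))))))))
  →13  S(S(S(S(S(S(mul(SZ, SSSZ)))))))
  →14  S(S(S(S(S(S(add(SSSZ, mul(Z, SSSZ))))))))
  →15  S(S(S(S(S(S(S(add(SSZ, mul(Z, SSSZ)))))))))
  →16  S(S(S(S(S(S(S(S(add(SZ, mul(Z, SSSZ))))))))))
  →17  S(S(S(S(S(S(S(S(S(add(Z, mul(Z, SSSZ)))))))))))
  →18  S(S(S(S(S(S(S(S(S(mul(Z, SSSZ))))))))))
  →19  S^9(Z)

Term B:
  start: add(add(S^4(Z), S^4(Z)), mul(Z, Z))
  →1  add(S(add(SSSZ, S^4(Z))), mul(Z, Z))
  →2  S(add(add(SSSZ, S^4(Z)), mul(Z, Z)))
  →3  S(add(S(add(SSZ, S^4(Z))), mul(Z, Z)))
  →4  S(S(add(add(SSZ, S^4(Z)), mul(Z, Z))))
  →5  S(S(add(S(add(SZ, S^4(Z))), mul(Z, Z))))
  →6  S(S(S(add(add(SZ, S^4(Z)), mul(Z, Z)))))
  →7  S(S(S(add(S(add(Z, S^4(Z))), mul(Z, Z)))))
  →8  S(S(S(S(add(add(Z, S^4(Z)), mul(Z, Z))))))
  →9  S(S(S(S(add(S^4(Z), mul(Z, Z))))))
  →10  S(S(S(S(S(add(SSSZ, mul(Z, Z)))))))
  →11  S(S(S(S(S(S(add(SSZ, mul(Z, Z))))))))
  →12  S(S(S(S(S(S(S(add(SZ, mul(Z, Z)))))))))
  →13  S(S(S(S(S(S(S(S(add(Z, mul(Z, Z))))))))))
  →14  S(S(S(S(S(S(S(S(mul(Z, Z)))))))))
  →15  S^8(Z)

Answer: DIFFERENT — A ⇓ S^9(Z), B ⇓ S^8(Z)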